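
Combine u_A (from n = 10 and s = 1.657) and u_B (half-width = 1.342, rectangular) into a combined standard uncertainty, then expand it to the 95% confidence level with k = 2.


u_A = s / sqrt(n) = 1.657 / sqrt(10) = 0.52398941
u_B = half_width / sqrt(3) = 1.342 / sqrt(3) = 0.77480406
uc = sqrt(u_A^2 + u_B^2) = sqrt(0.52398941^2 + 0.77480406^2) = 0.93535353
U = k * uc = 2 * 0.93535353
U = 1.8707

1.8707


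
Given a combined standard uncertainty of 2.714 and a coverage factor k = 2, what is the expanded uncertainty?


U = k * uc
U = 2 * 2.714
U = 5.4280

5.4280


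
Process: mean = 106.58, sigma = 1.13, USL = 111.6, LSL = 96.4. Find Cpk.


Cpu = (USL - mean) / (3*sigma) = (111.6 - 106.58) / (3*1.13) = 1.4808
Cpl = (mean - LSL) / (3*sigma) = (106.58 - 96.4) / (3*1.13) = 3.0029
Cpk = min(Cpu, Cpl) = 1.4808

1.4808


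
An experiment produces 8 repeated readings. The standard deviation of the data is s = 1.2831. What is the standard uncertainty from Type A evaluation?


u_A = s / sqrt(n)
u_A = 1.2831 / sqrt(8)
u_A = 1.2831 / 2.8284271
u_A = 0.4536

0.4536


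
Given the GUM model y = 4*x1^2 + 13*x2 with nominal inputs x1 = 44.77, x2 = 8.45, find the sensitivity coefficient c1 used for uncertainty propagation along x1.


y = 4*x1^2 + 13*x2
dy/dx1 = 2*4*x1
Evaluate at x1 = 44.77: c1 = 8 * 44.77
c1 = 358.1600

358.1600


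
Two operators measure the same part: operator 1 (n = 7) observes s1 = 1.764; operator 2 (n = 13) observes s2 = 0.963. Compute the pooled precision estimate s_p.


s_p = sqrt(((n1-1)*s1^2 + (n2-1)*s2^2) / (n1+n2-2))
numerator = (7-1)*1.764^2 + (13-1)*0.963^2 = 18.670176 + 11.128428 = 29.798604
denominator = 7 + 13 - 2 = 18
s_p^2 = 29.798604 / 18 = 1.655478
s_p = sqrt(1.655478) = 1.2867

1.2867


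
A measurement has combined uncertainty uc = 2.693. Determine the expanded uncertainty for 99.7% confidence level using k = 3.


U = k * uc
U = 3 * 2.693
U = 8.0790

8.0790


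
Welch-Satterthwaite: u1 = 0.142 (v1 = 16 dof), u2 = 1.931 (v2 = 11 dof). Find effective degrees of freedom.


uc = sqrt(u1^2 + u2^2) = sqrt(0.142^2 + 1.931^2) = 1.9362141
v_eff = uc^4 / (u1^4/v1 + u2^4/v2)
= 1.9362141^4 / (0.142^4/16 + 1.931^4/11)
= 14.054439 / 1.2639944
v_eff = 11.1191

11.1191


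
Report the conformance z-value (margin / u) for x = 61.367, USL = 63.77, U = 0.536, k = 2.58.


u = U / k = 0.536 / 2.58 = 0.20775194
margin = |USL - x| = |63.77 - 61.367| = 2.403
z = margin / u = 2.403 / 0.20775194
z = 11.5667

11.5667


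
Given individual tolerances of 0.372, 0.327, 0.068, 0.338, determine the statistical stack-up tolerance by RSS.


RSS = sqrt(0.372^2 + 0.327^2 + 0.068^2 + 0.338^2)
= sqrt(0.364181)
= 0.6035

0.6035


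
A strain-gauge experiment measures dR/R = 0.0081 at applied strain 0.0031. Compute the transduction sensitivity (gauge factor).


GF = (dR/R) / epsilon
= 0.0081 / 0.0031
= 2.6129

2.6129


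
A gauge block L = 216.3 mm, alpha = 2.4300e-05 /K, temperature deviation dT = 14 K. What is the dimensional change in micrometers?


dL = L * alpha * dT
= 216.3 * 2.4300e-05 * 14
= 0.0735853 mm
dL_um = 0.0735853 * 1000 = 73.5853 um

73.5853


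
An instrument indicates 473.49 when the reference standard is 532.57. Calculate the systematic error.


Systematic error = measured - true
= 473.49 - 532.57
= -59.0800

-59.0800


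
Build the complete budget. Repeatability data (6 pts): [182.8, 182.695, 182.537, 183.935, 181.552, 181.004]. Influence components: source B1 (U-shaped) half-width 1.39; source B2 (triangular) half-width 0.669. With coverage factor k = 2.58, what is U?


mean = (182.8 + 182.695 + 182.537 + 183.935 + 181.552 + 181.004) / 6 = 182.4205
s = sqrt(sum((x - mean)^2)/(n-1)) = 1.0283402
u_A = s / sqrt(n) = 1.0283402 / sqrt(6) = 0.41981813
u_B1 = 1.39 / sqrt(2) = 0.98287843
u_B2 = 0.669 / sqrt(6) = 0.27311811
uc = sqrt(0.41981813^2 + 0.98287843^2 + 0.27311811^2) = 1.1031277
U = k * uc = 2.58 * 1.1031277
U = 2.8461

2.8461


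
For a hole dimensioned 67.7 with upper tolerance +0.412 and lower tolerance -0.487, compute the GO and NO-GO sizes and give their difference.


GO = nominal - lower_tol (smallest hole = maximum material condition)
GO = 67.7 - 0.487 = 67.213
NO-GO = nominal + upper_tol (largest hole = least material condition)
NO-GO = 67.7 + 0.412 = 68.112
spread = NO-GO - GO = 68.112 - 67.213 = 0.8990

0.8990


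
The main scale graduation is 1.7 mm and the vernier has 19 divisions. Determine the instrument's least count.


LC = MSD / n_div
= 1.7 / 19
= 0.0895

0.0895


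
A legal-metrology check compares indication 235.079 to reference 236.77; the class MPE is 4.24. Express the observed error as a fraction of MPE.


e = indication - reference = 235.079 - 236.77 = -1.6910
|e| = 1.6910
ratio = |e| / MPE = 1.6910 / 4.24
ratio = 0.3988

0.3988


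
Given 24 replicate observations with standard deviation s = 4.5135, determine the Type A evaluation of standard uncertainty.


u_A = s / sqrt(n)
u_A = 4.5135 / sqrt(24)
u_A = 4.5135 / 4.8989795
u_A = 0.9213

0.9213


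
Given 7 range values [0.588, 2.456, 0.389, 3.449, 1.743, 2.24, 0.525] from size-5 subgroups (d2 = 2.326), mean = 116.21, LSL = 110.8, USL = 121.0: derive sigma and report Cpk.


R_bar = (0.588 + 2.456 + 0.389 + 3.449 + 1.743 + 2.24 + 0.525) / 7 = 1.6271429
sigma = R_bar / d2 = 1.6271429 / 2.326 = 0.69954553
Cp = (USL - LSL)/(6*sigma) = (121.0 - 110.8)/(6*0.69954553) = 2.4301
Cpu = (121.0 - 116.21)/(3*0.69954553) = 2.2824
Cpl = (116.21 - 110.8)/(3*0.69954553) = 2.5779
Cpk = min(Cpu, Cpl) = 2.2824

2.2824


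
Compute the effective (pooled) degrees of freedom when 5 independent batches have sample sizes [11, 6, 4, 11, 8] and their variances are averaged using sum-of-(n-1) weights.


nu = sum_i (n_i - 1)
nu = ((11 - 1) + (6 - 1) + (4 - 1) + (11 - 1) + (8 - 1))
nu = 10 + 5 + 3 + 10 + 7
nu = 35

35


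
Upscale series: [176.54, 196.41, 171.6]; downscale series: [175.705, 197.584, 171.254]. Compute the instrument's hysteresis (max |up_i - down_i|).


|176.54 - 175.705| = 0.8350
|196.41 - 197.584| = 1.1740
|171.6 - 171.254| = 0.3460
hysteresis = max(diffs) = 1.1740

1.1740


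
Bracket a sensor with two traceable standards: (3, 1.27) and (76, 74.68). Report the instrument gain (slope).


slope = (y2 - y1) / (x2 - x1)
= (74.68 - 1.27) / (76 - 3)
= 73.4100 / 73
= 1.0056

1.0056


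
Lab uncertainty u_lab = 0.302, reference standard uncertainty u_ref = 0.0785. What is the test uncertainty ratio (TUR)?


TUR = u_lab / u_ref
= 0.302 / 0.0785
= 3.8471

3.8471


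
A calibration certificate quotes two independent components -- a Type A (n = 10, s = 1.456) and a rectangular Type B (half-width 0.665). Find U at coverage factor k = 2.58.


u_A = s / sqrt(n) = 1.456 / sqrt(10) = 0.46042763
u_B = half_width / sqrt(3) = 0.665 / sqrt(3) = 0.38393793
uc = sqrt(u_A^2 + u_B^2) = sqrt(0.46042763^2 + 0.38393793^2) = 0.59950141
U = k * uc = 2.58 * 0.59950141
U = 1.5467

1.5467


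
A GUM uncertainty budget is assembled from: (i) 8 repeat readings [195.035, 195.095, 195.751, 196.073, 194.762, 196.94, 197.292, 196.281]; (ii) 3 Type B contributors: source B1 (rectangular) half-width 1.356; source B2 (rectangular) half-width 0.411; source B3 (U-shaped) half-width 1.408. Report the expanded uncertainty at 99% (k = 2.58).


mean = (195.035 + 195.095 + 195.751 + 196.073 + 194.762 + 196.94 + 197.292 + 196.281) / 8 = 195.903625
s = sqrt(sum((x - mean)^2)/(n-1)) = 0.91867481
u_A = s / sqrt(n) = 0.91867481 / sqrt(8) = 0.32480059
u_B1 = 1.356 / sqrt(3) = 0.78288697
u_B2 = 0.411 / sqrt(3) = 0.23729096
u_B3 = 1.408 / sqrt(2) = 0.99560635
uc = sqrt(0.32480059^2 + 0.78288697^2 + 0.23729096^2 + 0.99560635^2) = 1.3288892
U = k * uc = 2.58 * 1.3288892
U = 3.4285

3.4285


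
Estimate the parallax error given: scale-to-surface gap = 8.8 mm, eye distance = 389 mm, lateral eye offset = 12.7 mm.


error = h * offset / d
= 8.8 * 12.7 / 389
= 0.2873

0.2873


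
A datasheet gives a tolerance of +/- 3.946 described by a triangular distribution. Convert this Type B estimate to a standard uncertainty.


u_B = half_width / sqrt(6)
u_B = 3.946 / 2.4494897
u_B = 1.6109

1.6109


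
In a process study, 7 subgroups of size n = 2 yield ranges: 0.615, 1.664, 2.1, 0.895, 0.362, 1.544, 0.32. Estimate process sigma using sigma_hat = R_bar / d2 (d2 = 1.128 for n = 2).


R_bar = (0.615 + 1.664 + 2.1 + 0.895 + 0.362 + 1.544 + 0.32) / 7
R_bar = 7.5 / 7 = 1.0714286
sigma_hat = R_bar / d2 = 1.0714286 / 1.128 = 0.9498

0.9498


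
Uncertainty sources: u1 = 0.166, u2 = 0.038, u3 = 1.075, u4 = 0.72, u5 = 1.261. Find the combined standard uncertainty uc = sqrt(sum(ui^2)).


uc = sqrt(0.166^2 + 0.038^2 + 1.075^2 + 0.72^2 + 1.261^2)
uc = sqrt(3.293146)
uc = 1.8147

1.8147


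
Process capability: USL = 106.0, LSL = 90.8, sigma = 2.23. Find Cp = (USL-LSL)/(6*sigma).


Cp = (USL - LSL) / (6 * sigma)
= (106.0 - 90.8) / (6 * 2.23)
= 15.2000 / 13.3800
= 1.1360

1.1360


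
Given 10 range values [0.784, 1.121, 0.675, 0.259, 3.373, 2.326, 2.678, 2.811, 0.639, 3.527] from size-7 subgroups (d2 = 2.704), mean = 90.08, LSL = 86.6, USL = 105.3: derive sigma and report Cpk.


R_bar = (0.784 + 1.121 + 0.675 + 0.259 + 3.373 + 2.326 + 2.678 + 2.811 + 0.639 + 3.527) / 10 = 1.8193
sigma = R_bar / d2 = 1.8193 / 2.704 = 0.67281805
Cp = (USL - LSL)/(6*sigma) = (105.3 - 86.6)/(6*0.67281805) = 4.6323
Cpu = (105.3 - 90.08)/(3*0.67281805) = 7.5404
Cpl = (90.08 - 86.6)/(3*0.67281805) = 1.7241
Cpk = min(Cpu, Cpl) = 1.7241

1.7241


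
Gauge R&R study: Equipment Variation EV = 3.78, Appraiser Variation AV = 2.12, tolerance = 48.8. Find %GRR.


GRR = sqrt(EV^2 + AV^2) = sqrt(3.78^2 + 2.12^2) = 4.3339128
%GRR = GRR / tol * 100 = 4.3339128 / 48.8 * 100
%GRR = 8.8810

8.8810


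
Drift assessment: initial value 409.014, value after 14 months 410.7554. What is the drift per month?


rate = (v2 - v1) / months
= (410.7554 - 409.014) / 14
= 1.7414 / 14
= 0.1244

0.1244


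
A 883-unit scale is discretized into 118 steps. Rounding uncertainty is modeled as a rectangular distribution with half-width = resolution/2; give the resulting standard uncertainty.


resolution = range / divisions
resolution = 883 / 118 = 7.4830508
u_res = resolution / (2*sqrt(3))
u_res = 7.4830508 / 3.4641016
u_res = 2.1602

2.1602


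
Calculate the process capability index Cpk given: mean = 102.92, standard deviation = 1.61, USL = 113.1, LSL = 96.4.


Cpu = (USL - mean) / (3*sigma) = (113.1 - 102.92) / (3*1.61) = 2.1077
Cpl = (mean - LSL) / (3*sigma) = (102.92 - 96.4) / (3*1.61) = 1.3499
Cpk = min(Cpu, Cpl) = 1.3499

1.3499


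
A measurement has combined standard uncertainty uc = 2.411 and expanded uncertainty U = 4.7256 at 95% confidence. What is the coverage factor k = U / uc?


k = U / uc
k = 4.7256 / 2.411
k = 1.96

1.96


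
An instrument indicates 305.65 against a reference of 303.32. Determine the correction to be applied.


Correction = standard - reading
= 303.32 - 305.65
= -2.3300

-2.3300


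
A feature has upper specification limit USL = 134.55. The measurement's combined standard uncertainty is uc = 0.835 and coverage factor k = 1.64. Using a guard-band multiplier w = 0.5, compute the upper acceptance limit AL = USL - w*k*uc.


U = k * uc = 1.64 * 0.835 = 1.3694
guard band g = w * U = 0.5 * 1.3694 = 0.6847
AL = USL - g = 134.55 - 0.6847
AL = 133.8653

133.8653


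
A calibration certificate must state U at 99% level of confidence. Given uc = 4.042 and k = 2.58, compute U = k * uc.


U = k * uc
U = 2.58 * 4.042
U = 10.4284

10.4284


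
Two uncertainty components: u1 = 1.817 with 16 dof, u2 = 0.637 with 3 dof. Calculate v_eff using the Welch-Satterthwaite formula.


uc = sqrt(u1^2 + u2^2) = sqrt(1.817^2 + 0.637^2) = 1.9254241
v_eff = uc^4 / (u1^4/v1 + u2^4/v2)
= 1.9254241^4 / (1.817^4/16 + 0.637^4/3)
= 13.743762 / 0.73612218
v_eff = 18.6705

18.6705


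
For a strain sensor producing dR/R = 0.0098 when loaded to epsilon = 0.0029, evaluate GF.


GF = (dR/R) / epsilon
= 0.0098 / 0.0029
= 3.3793

3.3793


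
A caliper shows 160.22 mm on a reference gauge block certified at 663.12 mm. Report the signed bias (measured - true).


Systematic error = measured - true
= 160.22 - 663.12
= -502.9000

-502.9000


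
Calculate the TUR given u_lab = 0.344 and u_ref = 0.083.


TUR = u_lab / u_ref
= 0.344 / 0.083
= 4.1446

4.1446


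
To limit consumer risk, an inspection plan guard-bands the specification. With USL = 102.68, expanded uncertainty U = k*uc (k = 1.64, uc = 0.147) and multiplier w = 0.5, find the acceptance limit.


U = k * uc = 1.64 * 0.147 = 0.24108
guard band g = w * U = 0.5 * 0.24108 = 0.12054
AL = USL - g = 102.68 - 0.12054
AL = 102.5595

102.5595


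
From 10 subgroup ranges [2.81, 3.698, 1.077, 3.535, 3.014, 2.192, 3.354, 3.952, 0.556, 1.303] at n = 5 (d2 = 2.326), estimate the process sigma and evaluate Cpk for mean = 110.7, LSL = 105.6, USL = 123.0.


R_bar = (2.81 + 3.698 + 1.077 + 3.535 + 3.014 + 2.192 + 3.354 + 3.952 + 0.556 + 1.303) / 10 = 2.5491
sigma = R_bar / d2 = 2.5491 / 2.326 = 1.0959157
Cp = (USL - LSL)/(6*sigma) = (123.0 - 105.6)/(6*1.0959157) = 2.6462
Cpu = (123.0 - 110.7)/(3*1.0959157) = 3.7412
Cpl = (110.7 - 105.6)/(3*1.0959157) = 1.5512
Cpk = min(Cpu, Cpl) = 1.5512

1.5512


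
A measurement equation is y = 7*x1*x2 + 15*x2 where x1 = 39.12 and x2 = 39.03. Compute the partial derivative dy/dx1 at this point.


y = 7*x1*x2 + 15*x2
dy/dx1 = 7*x2
Evaluate at x2 = 39.03: c1 = 7 * 39.03
c1 = 273.2100

273.2100


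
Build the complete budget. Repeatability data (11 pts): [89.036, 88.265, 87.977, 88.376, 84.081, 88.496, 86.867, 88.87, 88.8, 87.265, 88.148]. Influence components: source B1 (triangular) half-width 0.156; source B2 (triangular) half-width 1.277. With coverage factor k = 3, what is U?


mean = (89.036 + 88.265 + 87.977 + 88.376 + 84.081 + 88.496 + 86.867 + 88.87 + 88.8 + 87.265 + 88.148) / 11 = 87.83463636
s = sqrt(sum((x - mean)^2)/(n-1)) = 1.4082587
u_A = s / sqrt(n) = 1.4082587 / sqrt(11) = 0.42460597
u_B1 = 0.156 / sqrt(6) = 0.063686733
u_B2 = 1.277 / sqrt(6) = 0.52133307
uc = sqrt(0.42460597^2 + 0.063686733^2 + 0.52133307^2) = 0.67537723
U = k * uc = 3 * 0.67537723
U = 2.0261

2.0261


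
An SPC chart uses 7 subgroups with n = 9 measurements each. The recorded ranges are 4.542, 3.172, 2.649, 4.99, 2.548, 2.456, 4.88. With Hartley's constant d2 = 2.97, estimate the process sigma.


R_bar = (4.542 + 3.172 + 2.649 + 4.99 + 2.548 + 2.456 + 4.88) / 7
R_bar = 25.237 / 7 = 3.6052857
sigma_hat = R_bar / d2 = 3.6052857 / 2.97 = 1.2139

1.2139


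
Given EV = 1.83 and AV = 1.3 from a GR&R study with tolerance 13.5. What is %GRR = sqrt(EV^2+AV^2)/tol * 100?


GRR = sqrt(EV^2 + AV^2) = sqrt(1.83^2 + 1.3^2) = 2.2447494
%GRR = GRR / tol * 100 = 2.2447494 / 13.5 * 100
%GRR = 16.6278

16.6278


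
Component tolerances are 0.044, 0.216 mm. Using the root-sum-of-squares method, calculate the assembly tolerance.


RSS = sqrt(0.044^2 + 0.216^2)
= sqrt(0.048592)
= 0.2204

0.2204


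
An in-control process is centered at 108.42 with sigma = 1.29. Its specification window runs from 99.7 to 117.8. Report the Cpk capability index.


Cpu = (USL - mean) / (3*sigma) = (117.8 - 108.42) / (3*1.29) = 2.4238
Cpl = (mean - LSL) / (3*sigma) = (108.42 - 99.7) / (3*1.29) = 2.2532
Cpk = min(Cpu, Cpl) = 2.2532

2.2532


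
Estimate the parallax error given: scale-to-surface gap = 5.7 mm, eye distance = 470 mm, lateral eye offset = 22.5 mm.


error = h * offset / d
= 5.7 * 22.5 / 470
= 0.2729

0.2729


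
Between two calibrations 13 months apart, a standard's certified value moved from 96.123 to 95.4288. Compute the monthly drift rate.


rate = (v2 - v1) / months
= (95.4288 - 96.123) / 13
= -0.6942 / 13
= -0.0534

-0.0534


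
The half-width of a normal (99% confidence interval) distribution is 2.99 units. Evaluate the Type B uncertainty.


u_B = half_width / 2.576
u_B = 2.99 / 2.576
u_B = 1.1607

1.1607


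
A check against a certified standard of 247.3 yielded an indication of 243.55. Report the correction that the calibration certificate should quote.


Correction = standard - reading
= 247.3 - 243.55
= 3.7500

3.7500


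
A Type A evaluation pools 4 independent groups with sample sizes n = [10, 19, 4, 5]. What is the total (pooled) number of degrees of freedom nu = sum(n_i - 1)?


nu = sum_i (n_i - 1)
nu = ((10 - 1) + (19 - 1) + (4 - 1) + (5 - 1))
nu = 9 + 18 + 3 + 4
nu = 34

34


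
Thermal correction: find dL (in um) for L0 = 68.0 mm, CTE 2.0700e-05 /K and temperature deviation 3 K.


dL = L * alpha * dT
= 68.0 * 2.0700e-05 * 3
= 0.0042228 mm
dL_um = 0.0042228 * 1000 = 4.2228 um

4.2228


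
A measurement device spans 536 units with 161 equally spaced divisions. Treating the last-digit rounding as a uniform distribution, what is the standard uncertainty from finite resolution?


resolution = range / divisions
resolution = 536 / 161 = 3.3291925
u_res = resolution / (2*sqrt(3))
u_res = 3.3291925 / 3.4641016
u_res = 0.9611

0.9611


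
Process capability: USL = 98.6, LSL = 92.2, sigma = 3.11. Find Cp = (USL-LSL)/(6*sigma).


Cp = (USL - LSL) / (6 * sigma)
= (98.6 - 92.2) / (6 * 3.11)
= 6.4000 / 18.6600
= 0.3430

0.3430


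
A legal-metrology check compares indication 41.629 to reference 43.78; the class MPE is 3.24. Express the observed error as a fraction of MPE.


e = indication - reference = 41.629 - 43.78 = -2.1510
|e| = 2.1510
ratio = |e| / MPE = 2.1510 / 3.24
ratio = 0.6639

0.6639


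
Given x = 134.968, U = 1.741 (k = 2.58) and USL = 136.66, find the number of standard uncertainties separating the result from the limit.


u = U / k = 1.741 / 2.58 = 0.6748062
margin = |USL - x| = |136.66 - 134.968| = 1.692
z = margin / u = 1.692 / 0.6748062
z = 2.5074

2.5074


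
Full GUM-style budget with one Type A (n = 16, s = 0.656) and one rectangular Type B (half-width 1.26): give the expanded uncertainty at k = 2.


u_A = s / sqrt(n) = 0.656 / sqrt(16) = 0.164
u_B = half_width / sqrt(3) = 1.26 / sqrt(3) = 0.72746134
uc = sqrt(u_A^2 + u_B^2) = sqrt(0.164^2 + 0.72746134^2) = 0.74571845
U = k * uc = 2 * 0.74571845
U = 1.4914

1.4914


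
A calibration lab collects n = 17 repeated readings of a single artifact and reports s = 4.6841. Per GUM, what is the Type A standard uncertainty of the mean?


u_A = s / sqrt(n)
u_A = 4.6841 / sqrt(17)
u_A = 4.6841 / 4.1231056
u_A = 1.1361

1.1361


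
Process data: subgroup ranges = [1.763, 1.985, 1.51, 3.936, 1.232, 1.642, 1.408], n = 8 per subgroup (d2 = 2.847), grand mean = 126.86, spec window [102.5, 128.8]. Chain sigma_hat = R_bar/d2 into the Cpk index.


R_bar = (1.763 + 1.985 + 1.51 + 3.936 + 1.232 + 1.642 + 1.408) / 7 = 1.9251429
sigma = R_bar / d2 = 1.9251429 / 2.847 = 0.67620053
Cp = (USL - LSL)/(6*sigma) = (128.8 - 102.5)/(6*0.67620053) = 6.4823
Cpu = (128.8 - 126.86)/(3*0.67620053) = 0.9563
Cpl = (126.86 - 102.5)/(3*0.67620053) = 12.0083
Cpk = min(Cpu, Cpl) = 0.9563

0.9563


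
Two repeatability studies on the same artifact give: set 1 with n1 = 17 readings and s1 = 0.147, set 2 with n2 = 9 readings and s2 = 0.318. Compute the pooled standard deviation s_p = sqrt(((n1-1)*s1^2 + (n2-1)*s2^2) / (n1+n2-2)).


s_p = sqrt(((n1-1)*s1^2 + (n2-1)*s2^2) / (n1+n2-2))
numerator = (17-1)*0.147^2 + (9-1)*0.318^2 = 0.345744 + 0.808992 = 1.154736
denominator = 17 + 9 - 2 = 24
s_p^2 = 1.154736 / 24 = 0.048114
s_p = sqrt(0.048114) = 0.2193

0.2193


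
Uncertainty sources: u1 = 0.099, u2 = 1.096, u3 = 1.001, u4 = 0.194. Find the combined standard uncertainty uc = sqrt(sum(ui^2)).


uc = sqrt(0.099^2 + 1.096^2 + 1.001^2 + 0.194^2)
uc = sqrt(2.250654)
uc = 1.5002

1.5002


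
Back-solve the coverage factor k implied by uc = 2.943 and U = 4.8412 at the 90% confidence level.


k = U / uc
k = 4.8412 / 2.943
k = 1.645

1.645


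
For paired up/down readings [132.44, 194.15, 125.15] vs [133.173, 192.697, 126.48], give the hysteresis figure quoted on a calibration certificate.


|132.44 - 133.173| = 0.7330
|194.15 - 192.697| = 1.4530
|125.15 - 126.48| = 1.3300
hysteresis = max(diffs) = 1.4530

1.4530


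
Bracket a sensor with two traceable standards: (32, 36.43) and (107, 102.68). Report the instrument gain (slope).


slope = (y2 - y1) / (x2 - x1)
= (102.68 - 36.43) / (107 - 32)
= 66.2500 / 75
= 0.8833

0.8833


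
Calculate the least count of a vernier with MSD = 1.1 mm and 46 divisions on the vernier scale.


LC = MSD / n_div
= 1.1 / 46
= 0.0239

0.0239


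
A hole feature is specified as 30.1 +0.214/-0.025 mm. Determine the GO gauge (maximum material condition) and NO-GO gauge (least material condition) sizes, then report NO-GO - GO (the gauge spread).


GO = nominal - lower_tol (smallest hole = maximum material condition)
GO = 30.1 - 0.025 = 30.075
NO-GO = nominal + upper_tol (largest hole = least material condition)
NO-GO = 30.1 + 0.214 = 30.314
spread = NO-GO - GO = 30.314 - 30.075 = 0.2390

0.2390


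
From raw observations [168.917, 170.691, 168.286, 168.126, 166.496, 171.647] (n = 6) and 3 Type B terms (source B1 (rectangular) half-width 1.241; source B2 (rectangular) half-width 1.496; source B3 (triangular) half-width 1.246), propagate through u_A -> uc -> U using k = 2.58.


mean = (168.917 + 170.691 + 168.286 + 168.126 + 166.496 + 171.647) / 6 = 169.0271667
s = sqrt(sum((x - mean)^2)/(n-1)) = 1.8661318
u_A = s / sqrt(n) = 1.8661318 / sqrt(6) = 0.76184512
u_B1 = 1.241 / sqrt(3) = 0.71649168
u_B2 = 1.496 / sqrt(3) = 0.863716
u_B3 = 1.246 / sqrt(6) = 0.50867737
uc = sqrt(0.76184512^2 + 0.71649168^2 + 0.863716^2 + 0.50867737^2) = 1.4486291
U = k * uc = 2.58 * 1.4486291
U = 3.7375

3.7375


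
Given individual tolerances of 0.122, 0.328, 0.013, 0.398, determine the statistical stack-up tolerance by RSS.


RSS = sqrt(0.122^2 + 0.328^2 + 0.013^2 + 0.398^2)
= sqrt(0.281041)
= 0.5301

0.5301


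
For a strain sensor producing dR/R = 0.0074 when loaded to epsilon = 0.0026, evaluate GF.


GF = (dR/R) / epsilon
= 0.0074 / 0.0026
= 2.8462

2.8462


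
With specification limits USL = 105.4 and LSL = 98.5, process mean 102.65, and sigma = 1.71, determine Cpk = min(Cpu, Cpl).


Cpu = (USL - mean) / (3*sigma) = (105.4 - 102.65) / (3*1.71) = 0.5361
Cpl = (mean - LSL) / (3*sigma) = (102.65 - 98.5) / (3*1.71) = 0.8090
Cpk = min(Cpu, Cpl) = 0.5361

0.5361


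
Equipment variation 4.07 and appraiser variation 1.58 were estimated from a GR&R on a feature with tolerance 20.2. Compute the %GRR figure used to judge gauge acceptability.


GRR = sqrt(EV^2 + AV^2) = sqrt(4.07^2 + 1.58^2) = 4.3659249
%GRR = GRR / tol * 100 = 4.3659249 / 20.2 * 100
%GRR = 21.6135

21.6135


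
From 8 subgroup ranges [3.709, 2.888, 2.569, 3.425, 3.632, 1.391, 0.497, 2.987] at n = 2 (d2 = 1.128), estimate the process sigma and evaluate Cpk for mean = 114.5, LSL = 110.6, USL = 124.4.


R_bar = (3.709 + 2.888 + 2.569 + 3.425 + 3.632 + 1.391 + 0.497 + 2.987) / 8 = 2.63725
sigma = R_bar / d2 = 2.63725 / 1.128 = 2.3379876
Cp = (USL - LSL)/(6*sigma) = (124.4 - 110.6)/(6*2.3379876) = 0.9838
Cpu = (124.4 - 114.5)/(3*2.3379876) = 1.4115
Cpl = (114.5 - 110.6)/(3*2.3379876) = 0.5560
Cpk = min(Cpu, Cpl) = 0.5560

0.5560


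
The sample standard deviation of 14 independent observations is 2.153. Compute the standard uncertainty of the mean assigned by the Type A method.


u_A = s / sqrt(n)
u_A = 2.153 / sqrt(14)
u_A = 2.153 / 3.7416574
u_A = 0.5754

0.5754


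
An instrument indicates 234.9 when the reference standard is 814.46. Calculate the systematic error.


Systematic error = measured - true
= 234.9 - 814.46
= -579.5600

-579.5600


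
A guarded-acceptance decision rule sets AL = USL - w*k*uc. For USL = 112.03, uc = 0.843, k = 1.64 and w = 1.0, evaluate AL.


U = k * uc = 1.64 * 0.843 = 1.38252
guard band g = w * U = 1.0 * 1.38252 = 1.38252
AL = USL - g = 112.03 - 1.38252
AL = 110.6475

110.6475


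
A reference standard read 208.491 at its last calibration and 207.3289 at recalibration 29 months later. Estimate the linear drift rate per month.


rate = (v2 - v1) / months
= (207.3289 - 208.491) / 29
= -1.1621 / 29
= -0.0401

-0.0401


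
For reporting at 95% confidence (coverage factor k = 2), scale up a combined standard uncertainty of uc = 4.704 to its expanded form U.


U = k * uc
U = 2 * 4.704
U = 9.4080

9.4080


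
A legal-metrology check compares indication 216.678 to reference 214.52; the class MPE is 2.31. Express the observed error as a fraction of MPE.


e = indication - reference = 216.678 - 214.52 = 2.1580
|e| = 2.1580
ratio = |e| / MPE = 2.1580 / 2.31
ratio = 0.9342

0.9342


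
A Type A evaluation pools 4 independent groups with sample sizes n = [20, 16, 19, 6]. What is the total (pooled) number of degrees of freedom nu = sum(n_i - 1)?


nu = sum_i (n_i - 1)
nu = ((20 - 1) + (16 - 1) + (19 - 1) + (6 - 1))
nu = 19 + 15 + 18 + 5
nu = 57

57


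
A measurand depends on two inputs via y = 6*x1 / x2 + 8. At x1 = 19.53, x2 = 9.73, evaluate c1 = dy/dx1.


y = 6*x1 / x2 + 8
dy/dx1 = 6/x2
Evaluate at x2 = 9.73: c1 = 6 / 9.73
c1 = 0.6166

0.6166


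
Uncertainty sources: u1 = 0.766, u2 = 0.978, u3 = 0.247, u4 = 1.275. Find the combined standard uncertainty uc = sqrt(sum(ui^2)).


uc = sqrt(0.766^2 + 0.978^2 + 0.247^2 + 1.275^2)
uc = sqrt(3.229874)
uc = 1.7972

1.7972


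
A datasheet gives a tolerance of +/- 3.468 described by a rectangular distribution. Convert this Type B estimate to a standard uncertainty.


u_B = half_width / sqrt(3)
u_B = 3.468 / 1.7320508
u_B = 2.0023

2.0023


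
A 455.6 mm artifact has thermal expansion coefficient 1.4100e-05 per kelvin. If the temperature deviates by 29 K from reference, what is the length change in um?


dL = L * alpha * dT
= 455.6 * 1.4100e-05 * 29
= 0.1862948 mm
dL_um = 0.1862948 * 1000 = 186.2948 um

186.2948


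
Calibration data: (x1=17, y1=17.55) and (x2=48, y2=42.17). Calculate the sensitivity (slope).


slope = (y2 - y1) / (x2 - x1)
= (42.17 - 17.55) / (48 - 17)
= 24.6200 / 31
= 0.7942

0.7942


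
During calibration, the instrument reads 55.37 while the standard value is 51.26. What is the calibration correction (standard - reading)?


Correction = standard - reading
= 51.26 - 55.37
= -4.1100

-4.1100


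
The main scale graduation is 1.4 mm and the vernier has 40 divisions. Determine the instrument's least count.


LC = MSD / n_div
= 1.4 / 40
= 0.0350

0.0350


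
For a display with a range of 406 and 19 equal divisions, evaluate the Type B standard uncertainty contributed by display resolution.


resolution = range / divisions
resolution = 406 / 19 = 21.368421
u_res = resolution / (2*sqrt(3))
u_res = 21.368421 / 3.4641016
u_res = 6.1685

6.1685


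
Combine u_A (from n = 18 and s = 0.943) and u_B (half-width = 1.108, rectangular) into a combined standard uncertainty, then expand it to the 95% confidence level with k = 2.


u_A = s / sqrt(n) = 0.943 / sqrt(18) = 0.22226723
u_B = half_width / sqrt(3) = 1.108 / sqrt(3) = 0.6397041
uc = sqrt(u_A^2 + u_B^2) = sqrt(0.22226723^2 + 0.6397041^2) = 0.67721788
U = k * uc = 2 * 0.67721788
U = 1.3544

1.3544


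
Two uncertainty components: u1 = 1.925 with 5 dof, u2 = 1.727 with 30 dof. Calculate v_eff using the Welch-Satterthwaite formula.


uc = sqrt(u1^2 + u2^2) = sqrt(1.925^2 + 1.727^2) = 2.5861466
v_eff = uc^4 / (u1^4/v1 + u2^4/v2)
= 2.5861466^4 / (1.925^4/5 + 1.727^4/30)
= 44.731407 / 3.0428473
v_eff = 14.7005

14.7005


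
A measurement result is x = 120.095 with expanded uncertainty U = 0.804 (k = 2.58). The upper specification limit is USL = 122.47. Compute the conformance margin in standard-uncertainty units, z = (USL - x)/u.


u = U / k = 0.804 / 2.58 = 0.31162791
margin = |USL - x| = |122.47 - 120.095| = 2.375
z = margin / u = 2.375 / 0.31162791
z = 7.6213

7.6213


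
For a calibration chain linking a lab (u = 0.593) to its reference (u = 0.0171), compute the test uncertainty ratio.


TUR = u_lab / u_ref
= 0.593 / 0.0171
= 34.6784

34.6784


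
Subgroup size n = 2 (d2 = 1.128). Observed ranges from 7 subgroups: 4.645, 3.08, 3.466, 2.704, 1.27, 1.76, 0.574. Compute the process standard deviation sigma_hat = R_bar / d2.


R_bar = (4.645 + 3.08 + 3.466 + 2.704 + 1.27 + 1.76 + 0.574) / 7
R_bar = 17.499 / 7 = 2.4998571
sigma_hat = R_bar / d2 = 2.4998571 / 1.128 = 2.2162

2.2162


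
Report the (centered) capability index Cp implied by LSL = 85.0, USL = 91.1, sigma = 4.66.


Cp = (USL - LSL) / (6 * sigma)
= (91.1 - 85.0) / (6 * 4.66)
= 6.1000 / 27.9600
= 0.2182

0.2182


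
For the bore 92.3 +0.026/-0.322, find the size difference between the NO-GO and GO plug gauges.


GO = nominal - lower_tol (smallest hole = maximum material condition)
GO = 92.3 - 0.322 = 91.978
NO-GO = nominal + upper_tol (largest hole = least material condition)
NO-GO = 92.3 + 0.026 = 92.326
spread = NO-GO - GO = 92.326 - 91.978 = 0.3480

0.3480


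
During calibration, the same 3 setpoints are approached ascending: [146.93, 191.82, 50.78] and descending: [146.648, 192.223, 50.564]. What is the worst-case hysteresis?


|146.93 - 146.648| = 0.2820
|191.82 - 192.223| = 0.4030
|50.78 - 50.564| = 0.2160
hysteresis = max(diffs) = 0.4030

0.4030


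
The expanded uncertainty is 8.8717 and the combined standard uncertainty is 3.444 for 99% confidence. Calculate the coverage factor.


k = U / uc
k = 8.8717 / 3.444
k = 2.576

2.576


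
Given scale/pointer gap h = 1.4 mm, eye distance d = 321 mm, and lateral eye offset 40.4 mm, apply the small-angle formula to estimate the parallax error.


error = h * offset / d
= 1.4 * 40.4 / 321
= 0.1762

0.1762


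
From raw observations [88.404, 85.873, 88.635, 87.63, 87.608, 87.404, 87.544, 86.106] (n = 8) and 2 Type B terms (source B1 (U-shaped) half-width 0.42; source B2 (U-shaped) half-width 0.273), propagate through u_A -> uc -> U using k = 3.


mean = (88.404 + 85.873 + 88.635 + 87.63 + 87.608 + 87.404 + 87.544 + 86.106) / 8 = 87.4005
s = sqrt(sum((x - mean)^2)/(n-1)) = 0.97514248
u_A = s / sqrt(n) = 0.97514248 / sqrt(8) = 0.34476493
u_B1 = 0.42 / sqrt(2) = 0.29698485
u_B2 = 0.273 / sqrt(2) = 0.19304015
uc = sqrt(0.34476493^2 + 0.29698485^2 + 0.19304015^2) = 0.49429481
U = k * uc = 3 * 0.49429481
U = 1.4829

1.4829


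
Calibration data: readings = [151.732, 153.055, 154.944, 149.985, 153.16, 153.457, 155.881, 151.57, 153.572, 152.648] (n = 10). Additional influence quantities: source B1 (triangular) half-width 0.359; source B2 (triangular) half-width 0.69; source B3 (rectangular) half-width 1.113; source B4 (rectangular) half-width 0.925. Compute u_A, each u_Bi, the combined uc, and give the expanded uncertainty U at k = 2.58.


mean = (151.732 + 153.055 + 154.944 + 149.985 + 153.16 + 153.457 + 155.881 + 151.57 + 153.572 + 152.648) / 10 = 153.0004
s = sqrt(sum((x - mean)^2)/(n-1)) = 1.6836074
u_A = s / sqrt(n) = 1.6836074 / sqrt(10) = 0.53240341
u_B1 = 0.359 / sqrt(6) = 0.14656114
u_B2 = 0.69 / sqrt(6) = 0.28169132
u_B3 = 1.113 / sqrt(3) = 0.64259085
u_B4 = 0.925 / sqrt(3) = 0.534049
uc = sqrt(0.53240341^2 + 0.14656114^2 + 0.28169132^2 + 0.64259085^2 + 0.534049^2) = 1.0403917
U = k * uc = 2.58 * 1.0403917
U = 2.6842

2.6842


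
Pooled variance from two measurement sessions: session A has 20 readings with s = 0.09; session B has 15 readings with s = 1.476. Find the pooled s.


s_p = sqrt(((n1-1)*s1^2 + (n2-1)*s2^2) / (n1+n2-2))
numerator = (20-1)*0.09^2 + (15-1)*1.476^2 = 0.1539 + 30.500064 = 30.653964
denominator = 20 + 15 - 2 = 33
s_p^2 = 30.653964 / 33 = 0.928908
s_p = sqrt(0.928908) = 0.9638

0.9638


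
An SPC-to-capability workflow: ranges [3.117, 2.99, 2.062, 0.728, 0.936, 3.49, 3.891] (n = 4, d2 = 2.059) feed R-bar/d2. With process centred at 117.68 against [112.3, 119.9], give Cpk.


R_bar = (3.117 + 2.99 + 2.062 + 0.728 + 0.936 + 3.49 + 3.891) / 7 = 2.4591429
sigma = R_bar / d2 = 2.4591429 / 2.059 = 1.1943385
Cp = (USL - LSL)/(6*sigma) = (119.9 - 112.3)/(6*1.1943385) = 1.0606
Cpu = (119.9 - 117.68)/(3*1.1943385) = 0.6196
Cpl = (117.68 - 112.3)/(3*1.1943385) = 1.5015
Cpk = min(Cpu, Cpl) = 0.6196

0.6196


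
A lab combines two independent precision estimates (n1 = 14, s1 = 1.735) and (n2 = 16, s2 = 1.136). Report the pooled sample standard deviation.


s_p = sqrt(((n1-1)*s1^2 + (n2-1)*s2^2) / (n1+n2-2))
numerator = (14-1)*1.735^2 + (16-1)*1.136^2 = 39.132925 + 19.35744 = 58.490365
denominator = 14 + 16 - 2 = 28
s_p^2 = 58.490365 / 28 = 2.0889416
s_p = sqrt(2.0889416) = 1.4453

1.4453


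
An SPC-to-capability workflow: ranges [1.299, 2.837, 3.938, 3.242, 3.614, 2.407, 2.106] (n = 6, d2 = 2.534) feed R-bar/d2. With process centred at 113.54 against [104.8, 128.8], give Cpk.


R_bar = (1.299 + 2.837 + 3.938 + 3.242 + 3.614 + 2.407 + 2.106) / 7 = 2.7775714
sigma = R_bar / d2 = 2.7775714 / 2.534 = 1.0961213
Cp = (USL - LSL)/(6*sigma) = (128.8 - 104.8)/(6*1.0961213) = 3.6492
Cpu = (128.8 - 113.54)/(3*1.0961213) = 4.6406
Cpl = (113.54 - 104.8)/(3*1.0961213) = 2.6579
Cpk = min(Cpu, Cpl) = 2.6579

2.6579


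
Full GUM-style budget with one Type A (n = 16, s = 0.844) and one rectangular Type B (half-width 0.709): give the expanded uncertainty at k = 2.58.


u_A = s / sqrt(n) = 0.844 / sqrt(16) = 0.211
u_B = half_width / sqrt(3) = 0.709 / sqrt(3) = 0.40934134
uc = sqrt(u_A^2 + u_B^2) = sqrt(0.211^2 + 0.40934134^2) = 0.46052289
U = k * uc = 2.58 * 0.46052289
U = 1.1881

1.1881


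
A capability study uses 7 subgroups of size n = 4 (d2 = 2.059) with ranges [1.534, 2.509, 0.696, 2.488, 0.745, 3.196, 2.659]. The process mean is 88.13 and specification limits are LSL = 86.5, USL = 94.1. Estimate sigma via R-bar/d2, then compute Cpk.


R_bar = (1.534 + 2.509 + 0.696 + 2.488 + 0.745 + 3.196 + 2.659) / 7 = 1.9752857
sigma = R_bar / d2 = 1.9752857 / 2.059 = 0.95934225
Cp = (USL - LSL)/(6*sigma) = (94.1 - 86.5)/(6*0.95934225) = 1.3203
Cpu = (94.1 - 88.13)/(3*0.95934225) = 2.0743
Cpl = (88.13 - 86.5)/(3*0.95934225) = 0.5664
Cpk = min(Cpu, Cpl) = 0.5664

0.5664


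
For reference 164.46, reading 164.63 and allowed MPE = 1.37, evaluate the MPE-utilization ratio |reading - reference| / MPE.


e = indication - reference = 164.63 - 164.46 = 0.1700
|e| = 0.1700
ratio = |e| / MPE = 0.1700 / 1.37
ratio = 0.1241

0.1241


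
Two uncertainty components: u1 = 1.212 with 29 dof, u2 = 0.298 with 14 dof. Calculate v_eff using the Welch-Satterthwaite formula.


uc = sqrt(u1^2 + u2^2) = sqrt(1.212^2 + 0.298^2) = 1.2480978
v_eff = uc^4 / (u1^4/v1 + u2^4/v2)
= 1.2480978^4 / (1.212^4/29 + 0.298^4/14)
= 2.4265792 / 0.074970071
v_eff = 32.3673

32.3673


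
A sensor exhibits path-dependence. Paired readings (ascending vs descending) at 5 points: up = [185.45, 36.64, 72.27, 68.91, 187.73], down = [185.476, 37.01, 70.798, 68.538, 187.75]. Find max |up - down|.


|185.45 - 185.476| = 0.0260
|36.64 - 37.01| = 0.3700
|72.27 - 70.798| = 1.4720
|68.91 - 68.538| = 0.3720
|187.73 - 187.75| = 0.0200
hysteresis = max(diffs) = 1.4720

1.4720


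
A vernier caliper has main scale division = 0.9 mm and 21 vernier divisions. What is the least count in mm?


LC = MSD / n_div
= 0.9 / 21
= 0.0429

0.0429


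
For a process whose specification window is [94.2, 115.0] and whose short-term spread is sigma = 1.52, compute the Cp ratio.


Cp = (USL - LSL) / (6 * sigma)
= (115.0 - 94.2) / (6 * 1.52)
= 20.8000 / 9.1200
= 2.2807

2.2807


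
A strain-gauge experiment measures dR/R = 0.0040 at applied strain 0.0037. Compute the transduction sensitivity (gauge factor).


GF = (dR/R) / epsilon
= 0.0040 / 0.0037
= 1.0811

1.0811


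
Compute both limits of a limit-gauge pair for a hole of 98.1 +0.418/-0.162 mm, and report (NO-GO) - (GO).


GO = nominal - lower_tol (smallest hole = maximum material condition)
GO = 98.1 - 0.162 = 97.938
NO-GO = nominal + upper_tol (largest hole = least material condition)
NO-GO = 98.1 + 0.418 = 98.518
spread = NO-GO - GO = 98.518 - 97.938 = 0.5800

0.5800


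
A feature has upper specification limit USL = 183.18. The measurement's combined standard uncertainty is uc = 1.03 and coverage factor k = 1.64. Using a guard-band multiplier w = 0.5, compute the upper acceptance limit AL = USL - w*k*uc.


U = k * uc = 1.64 * 1.03 = 1.6892
guard band g = w * U = 0.5 * 1.6892 = 0.8446
AL = USL - g = 183.18 - 0.8446
AL = 182.3354

182.3354


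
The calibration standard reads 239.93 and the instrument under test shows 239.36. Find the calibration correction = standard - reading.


Correction = standard - reading
= 239.93 - 239.36
= 0.5700

0.5700


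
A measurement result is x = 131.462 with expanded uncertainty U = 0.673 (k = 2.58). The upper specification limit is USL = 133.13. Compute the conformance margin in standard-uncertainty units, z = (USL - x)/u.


u = U / k = 0.673 / 2.58 = 0.26085271
margin = |USL - x| = |133.13 - 131.462| = 1.668
z = margin / u = 1.668 / 0.26085271
z = 6.3944

6.3944


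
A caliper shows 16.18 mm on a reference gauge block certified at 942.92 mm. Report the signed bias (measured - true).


Systematic error = measured - true
= 16.18 - 942.92
= -926.7400

-926.7400


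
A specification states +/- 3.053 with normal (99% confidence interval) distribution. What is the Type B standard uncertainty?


u_B = half_width / 2.576
u_B = 3.053 / 2.576
u_B = 1.1852

1.1852


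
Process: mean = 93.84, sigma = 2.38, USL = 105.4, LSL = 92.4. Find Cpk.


Cpu = (USL - mean) / (3*sigma) = (105.4 - 93.84) / (3*2.38) = 1.6190
Cpl = (mean - LSL) / (3*sigma) = (93.84 - 92.4) / (3*2.38) = 0.2017
Cpk = min(Cpu, Cpl) = 0.2017

0.2017


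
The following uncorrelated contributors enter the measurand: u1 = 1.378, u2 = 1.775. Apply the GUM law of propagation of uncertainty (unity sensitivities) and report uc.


uc = sqrt(1.378^2 + 1.775^2)
uc = sqrt(5.049509)
uc = 2.2471

2.2471


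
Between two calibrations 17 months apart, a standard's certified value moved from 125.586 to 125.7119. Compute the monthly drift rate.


rate = (v2 - v1) / months
= (125.7119 - 125.586) / 17
= 0.1259 / 17
= 0.0074

0.0074


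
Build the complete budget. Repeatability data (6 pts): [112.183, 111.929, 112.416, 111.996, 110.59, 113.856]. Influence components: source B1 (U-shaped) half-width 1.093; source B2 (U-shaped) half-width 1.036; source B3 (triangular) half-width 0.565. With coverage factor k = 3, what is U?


mean = (112.183 + 111.929 + 112.416 + 111.996 + 110.59 + 113.856) / 6 = 112.1616667
s = sqrt(sum((x - mean)^2)/(n-1)) = 1.0476279
u_A = s / sqrt(n) = 1.0476279 / sqrt(6) = 0.4276923
u_B1 = 1.093 / sqrt(2) = 0.77286771
u_B2 = 1.036 / sqrt(2) = 0.73256263
u_B3 = 0.565 / sqrt(6) = 0.23066028
uc = sqrt(0.4276923^2 + 0.77286771^2 + 0.73256263^2 + 0.23066028^2) = 1.1705116
U = k * uc = 3 * 1.1705116
U = 3.5115

3.5115


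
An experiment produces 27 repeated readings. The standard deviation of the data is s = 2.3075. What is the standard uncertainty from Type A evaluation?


u_A = s / sqrt(n)
u_A = 2.3075 / sqrt(27)
u_A = 2.3075 / 5.1961524
u_A = 0.4441

0.4441


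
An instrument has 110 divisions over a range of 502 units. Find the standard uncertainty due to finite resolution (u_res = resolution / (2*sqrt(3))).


resolution = range / divisions
resolution = 502 / 110 = 4.5636364
u_res = resolution / (2*sqrt(3))
u_res = 4.5636364 / 3.4641016
u_res = 1.3174

1.3174


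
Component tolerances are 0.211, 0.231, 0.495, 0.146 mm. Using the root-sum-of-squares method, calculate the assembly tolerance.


RSS = sqrt(0.211^2 + 0.231^2 + 0.495^2 + 0.146^2)
= sqrt(0.364223)
= 0.6035

0.6035


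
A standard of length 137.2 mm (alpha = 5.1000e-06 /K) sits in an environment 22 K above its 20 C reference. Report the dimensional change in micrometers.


dL = L * alpha * dT
= 137.2 * 5.1000e-06 * 22
= 0.0153938 mm
dL_um = 0.0153938 * 1000 = 15.3938 um

15.3938
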